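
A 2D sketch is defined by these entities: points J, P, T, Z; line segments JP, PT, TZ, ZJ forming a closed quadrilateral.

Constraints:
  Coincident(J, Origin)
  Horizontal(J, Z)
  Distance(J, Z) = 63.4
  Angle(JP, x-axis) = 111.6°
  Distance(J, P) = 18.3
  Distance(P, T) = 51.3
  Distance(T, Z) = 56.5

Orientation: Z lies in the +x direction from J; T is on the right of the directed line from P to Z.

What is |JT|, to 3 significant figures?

33.1

Checks: |PT| = 51.30 ✓; |TZ| = 56.50 ✓.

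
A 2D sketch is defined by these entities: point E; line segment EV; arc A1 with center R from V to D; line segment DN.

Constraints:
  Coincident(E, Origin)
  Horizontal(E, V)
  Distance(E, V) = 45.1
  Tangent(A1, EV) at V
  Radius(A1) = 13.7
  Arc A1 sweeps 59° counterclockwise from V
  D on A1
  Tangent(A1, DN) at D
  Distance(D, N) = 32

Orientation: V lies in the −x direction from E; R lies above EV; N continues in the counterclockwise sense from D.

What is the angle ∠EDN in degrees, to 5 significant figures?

70.265°

On A1, V sits at bearing -90° from R; a 59° counterclockwise sweep puts D at bearing -31°, so D = R + 13.7·(cos -31°, sin -31°) = (-33.357, 6.6440). Since A1 is tangent to DN there, RD ⟂ DN, so DN runs along (−sin -31°, cos -31°); with |DN| = 32.0, N = (-16.876, 34.073). Then cos ∠EDN = DE·DN / (|DE||DN|), giving 70.265°.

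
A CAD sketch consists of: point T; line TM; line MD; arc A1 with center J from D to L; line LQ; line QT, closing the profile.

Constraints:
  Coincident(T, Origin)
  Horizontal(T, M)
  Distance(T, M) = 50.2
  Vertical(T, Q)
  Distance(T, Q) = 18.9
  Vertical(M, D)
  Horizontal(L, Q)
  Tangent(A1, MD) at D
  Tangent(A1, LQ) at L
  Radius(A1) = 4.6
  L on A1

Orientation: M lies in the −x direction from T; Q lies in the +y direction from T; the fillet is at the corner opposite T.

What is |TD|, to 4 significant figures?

52.20

T is at the origin; TM is horizontal with |TM| = 50.2 and M on the −x side, so M = (-50.20, 0.000). TQ is vertical with |TQ| = 18.9 and Q on the +y side, so Q = (0.000, 18.90). The virtual corner opposite T is at (-50.20, 18.90). The tangent condition forces JD to be normal to MD and the tangent condition forces JL to be normal to LQ, with radius 4.6, so the center J sits 4.6 in from both sides at J = (-45.60, 14.30). That places the tangent points at D = (-50.20, 14.30) on MD and L = (-45.60, 18.90) on LQ. Then |TD| = |D − T| = 52.20.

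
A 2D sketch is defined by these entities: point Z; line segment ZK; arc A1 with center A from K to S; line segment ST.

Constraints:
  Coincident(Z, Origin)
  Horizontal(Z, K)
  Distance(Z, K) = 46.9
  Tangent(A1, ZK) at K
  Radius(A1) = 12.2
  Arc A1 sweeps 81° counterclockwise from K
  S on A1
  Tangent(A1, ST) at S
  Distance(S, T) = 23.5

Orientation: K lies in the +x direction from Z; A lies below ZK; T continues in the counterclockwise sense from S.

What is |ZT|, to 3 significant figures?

45.8

Z is at the origin; Z and K share the same y with |ZK| = 46.9 and K on the +x side, so K = (46.9, 0.00). Tangency of A1 to ZK means the radius AK is perpendicular to ZK, so A = K + (0, -12.2) = (46.9, -12.2). On A1, K sits at bearing 90° from A; an 81° counterclockwise sweep puts S at bearing 171°, so S = A + 12.2·(cos 171°, sin 171°) = (34.9, -10.3). Since A1 is tangent to ST there, AS ⟂ ST, so ST runs along (−sin 171°, cos 171°); with |ST| = 23.5, T = (31.2, -33.5). Then |ZT| = |T − Z| = 45.8.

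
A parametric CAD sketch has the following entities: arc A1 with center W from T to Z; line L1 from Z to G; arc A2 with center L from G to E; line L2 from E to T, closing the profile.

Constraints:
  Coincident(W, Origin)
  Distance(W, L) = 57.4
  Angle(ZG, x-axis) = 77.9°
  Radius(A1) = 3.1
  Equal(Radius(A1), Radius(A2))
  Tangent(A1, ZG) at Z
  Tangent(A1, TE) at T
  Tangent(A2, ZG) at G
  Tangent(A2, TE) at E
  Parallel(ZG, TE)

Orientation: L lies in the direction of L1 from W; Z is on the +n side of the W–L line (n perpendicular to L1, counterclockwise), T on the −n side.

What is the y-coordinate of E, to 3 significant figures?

55.5

The slot axis is L1's direction at 77.9°, so u = (cos 77.9°, sin 77.9°) = (0.210, 0.978) and n = (−sin 77.9°, cos 77.9°) = (-0.978, 0.210). W is at the origin and L lies 57.4 along u from W, so L = 57.4·u = (12.0, 56.1). Tangency of A1 to both parallel lines with radius 3.1 puts Z and T at W ± 3.1·n: Z = (-3.03, 0.650), T = (3.03, -0.650). Equal radii place G and E the same way about L: G = L + 3.1·n = (9.00, 56.8), E = L − 3.1·n = (15.1, 55.5). So E.y = 55.5.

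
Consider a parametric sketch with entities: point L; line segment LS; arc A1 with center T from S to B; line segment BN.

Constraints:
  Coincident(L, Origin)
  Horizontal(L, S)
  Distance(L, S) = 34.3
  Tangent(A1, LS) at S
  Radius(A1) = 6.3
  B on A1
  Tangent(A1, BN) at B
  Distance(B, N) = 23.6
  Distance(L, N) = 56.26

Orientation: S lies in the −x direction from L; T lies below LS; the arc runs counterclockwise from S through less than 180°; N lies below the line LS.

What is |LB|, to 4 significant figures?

40.05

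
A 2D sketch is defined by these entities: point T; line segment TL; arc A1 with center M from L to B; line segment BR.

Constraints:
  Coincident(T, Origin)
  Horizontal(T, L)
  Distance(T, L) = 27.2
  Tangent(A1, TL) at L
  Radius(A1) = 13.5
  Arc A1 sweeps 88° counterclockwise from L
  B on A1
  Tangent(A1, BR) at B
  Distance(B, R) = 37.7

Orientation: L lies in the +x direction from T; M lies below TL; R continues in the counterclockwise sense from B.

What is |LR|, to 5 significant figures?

52.824

T is at the origin; TL is horizontal with |TL| = 27.2 and L on the +x side, so L = (27.200, 0.0000). The tangent condition forces ML to be normal to TL, so M = L + (0, -13.5) = (27.200, -13.500). On A1, L sits at bearing 90° from M; an 88° counterclockwise sweep puts B at bearing 178°, so B = M + 13.5·(cos 178°, sin 178°) = (13.708, -13.029). A1 meets BR tangentially, so MB is at right angles to BR, so BR runs along (−sin 178°, cos 178°); with |BR| = 37.7, R = (12.393, -50.706). Then |LR| = |R − L| = 52.824.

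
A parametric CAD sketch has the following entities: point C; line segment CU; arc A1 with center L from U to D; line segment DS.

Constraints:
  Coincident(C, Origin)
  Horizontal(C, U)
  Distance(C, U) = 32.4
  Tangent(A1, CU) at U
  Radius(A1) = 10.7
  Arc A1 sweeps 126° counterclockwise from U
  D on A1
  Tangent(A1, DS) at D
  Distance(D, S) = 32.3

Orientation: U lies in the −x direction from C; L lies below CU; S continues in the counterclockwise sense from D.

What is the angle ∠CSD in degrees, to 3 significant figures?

63.1°

C is at the origin; CU is horizontal with |CU| = 32.4 and U on the −x side, so U = (-32.4, 0.00). The tangent condition forces LU to be normal to CU, so L = U + (0, -10.7) = (-32.4, -10.7). On A1, U sits at bearing 90° from L; a 126° counterclockwise sweep puts D at bearing 216°, so D = L + 10.7·(cos 216°, sin 216°) = (-41.1, -17.0). Since A1 is tangent to DS there, LD ⟂ DS, so DS runs along (−sin 216°, cos 216°); with |DS| = 32.3, S = (-22.1, -43.1). Then cos ∠CSD = SC·SD / (|SC||SD|), giving 63.1°.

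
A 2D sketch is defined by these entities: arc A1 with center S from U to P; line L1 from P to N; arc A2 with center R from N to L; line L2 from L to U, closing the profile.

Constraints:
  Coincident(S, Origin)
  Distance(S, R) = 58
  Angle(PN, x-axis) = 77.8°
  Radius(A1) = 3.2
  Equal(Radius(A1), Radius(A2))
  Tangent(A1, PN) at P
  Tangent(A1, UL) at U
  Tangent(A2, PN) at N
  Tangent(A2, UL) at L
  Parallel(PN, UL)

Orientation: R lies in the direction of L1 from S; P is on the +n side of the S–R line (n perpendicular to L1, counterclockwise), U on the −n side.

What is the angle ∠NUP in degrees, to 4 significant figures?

83.70°

The slot axis is L1's direction at 77.8°, so u = (cos 77.8°, sin 77.8°) = (0.2113, 0.9774) and n = (−sin 77.8°, cos 77.8°) = (-0.9774, 0.2113). S is at the origin and R lies 58.0 along u from S, so R = 58.0·u = (12.26, 56.69). Tangency of A1 to both parallel lines with radius 3.2 puts P and U at S ± 3.2·n: P = (-3.128, 0.6762), U = (3.128, -0.6762). Equal radii place N and L the same way about R: N = R + 3.2·n = (9.129, 57.37), L = R − 3.2·n = (15.38, 56.01). Then cos ∠NUP = UN·UP / (|UN||UP|), giving 83.70°.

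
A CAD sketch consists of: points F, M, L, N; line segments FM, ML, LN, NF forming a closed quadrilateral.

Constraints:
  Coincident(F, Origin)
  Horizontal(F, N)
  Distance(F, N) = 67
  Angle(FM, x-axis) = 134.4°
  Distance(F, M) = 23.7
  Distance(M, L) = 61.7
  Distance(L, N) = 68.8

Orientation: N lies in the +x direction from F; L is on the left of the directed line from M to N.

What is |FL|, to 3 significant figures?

65.0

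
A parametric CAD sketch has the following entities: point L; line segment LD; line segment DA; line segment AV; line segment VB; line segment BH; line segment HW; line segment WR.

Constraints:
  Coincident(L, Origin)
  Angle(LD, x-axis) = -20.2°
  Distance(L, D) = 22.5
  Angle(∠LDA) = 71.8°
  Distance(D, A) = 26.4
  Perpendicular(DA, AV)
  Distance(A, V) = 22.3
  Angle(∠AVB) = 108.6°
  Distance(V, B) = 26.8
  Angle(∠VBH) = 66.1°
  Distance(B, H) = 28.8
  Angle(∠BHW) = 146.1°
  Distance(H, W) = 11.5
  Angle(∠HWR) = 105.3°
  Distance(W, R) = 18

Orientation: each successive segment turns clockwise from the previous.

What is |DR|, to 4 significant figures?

27.39

L is at the origin; LD runs at -20.2° with length 22.5, so D = (21.12, -7.769). ∠LDA = 71.8° gives DA at -128.4° from the x-axis; with |DA| = 26.4, A = (4.718, -28.46). DA ⟂ AV, so AV runs at 141.6°; with |AV| = 22.3, V = (-12.76, -14.61). ∠AVB = 108.6° gives VB at 70.20° from the x-axis; with |VB| = 26.8, B = (-3.680, 10.61). ∠VBH = 66.1° gives BH at -43.70° from the x-axis; with |BH| = 28.8, H = (17.14, -9.289). ∠BHW = 146.1° gives HW at -77.60° from the x-axis; with |HW| = 11.5, W = (19.61, -20.52). ∠HWR = 105.3° gives WR at -152.3° from the x-axis; with |WR| = 18.0, R = (3.673, -28.89). Then |DR| = |R − D| = 27.39.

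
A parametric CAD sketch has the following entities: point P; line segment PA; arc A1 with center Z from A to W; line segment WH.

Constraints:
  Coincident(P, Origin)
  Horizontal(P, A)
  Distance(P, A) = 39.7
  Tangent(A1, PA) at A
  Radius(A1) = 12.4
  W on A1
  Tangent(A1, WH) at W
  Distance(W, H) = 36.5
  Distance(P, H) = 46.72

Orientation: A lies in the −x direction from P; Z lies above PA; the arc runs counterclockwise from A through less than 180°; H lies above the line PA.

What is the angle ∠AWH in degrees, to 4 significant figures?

143.7°

P is at the origin; PA is horizontal with |PA| = 39.7 and A on the −x side, so A = (-39.70, 0.000). Since A1 is tangent to PA there, ZA ⟂ PA, so Z = A + (0, 12.4) = (-39.70, 12.40). Since ZW ⟂ WH (tangency), |ZH| = √(12.4² + 36.5²) = 38.55 regardless of where W sits on A1. So H lies on both circle(P, 46.72) and circle(Z, 38.55); the above-PA intersection is H = (-16.97, 43.53). W is the foot of the tangent from H: W = (-27.87, 8.697).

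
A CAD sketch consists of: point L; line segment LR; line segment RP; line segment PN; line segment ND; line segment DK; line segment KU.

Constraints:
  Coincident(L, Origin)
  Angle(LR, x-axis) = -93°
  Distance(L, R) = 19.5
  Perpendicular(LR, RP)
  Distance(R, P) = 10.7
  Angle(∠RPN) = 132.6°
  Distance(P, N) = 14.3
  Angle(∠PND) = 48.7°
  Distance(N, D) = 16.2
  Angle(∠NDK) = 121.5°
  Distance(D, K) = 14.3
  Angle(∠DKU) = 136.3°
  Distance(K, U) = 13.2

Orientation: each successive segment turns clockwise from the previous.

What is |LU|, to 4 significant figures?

33.61

∠NDK = 121.5° gives DK at -60.20° from the x-axis; with |DK| = 14.3, K = (2.479, -20.78). ∠DKU = 136.3° gives KU at -103.9° from the x-axis; with |KU| = 13.2, U = (-0.6925, -33.60). Then |LU| = |U − L| = 33.61.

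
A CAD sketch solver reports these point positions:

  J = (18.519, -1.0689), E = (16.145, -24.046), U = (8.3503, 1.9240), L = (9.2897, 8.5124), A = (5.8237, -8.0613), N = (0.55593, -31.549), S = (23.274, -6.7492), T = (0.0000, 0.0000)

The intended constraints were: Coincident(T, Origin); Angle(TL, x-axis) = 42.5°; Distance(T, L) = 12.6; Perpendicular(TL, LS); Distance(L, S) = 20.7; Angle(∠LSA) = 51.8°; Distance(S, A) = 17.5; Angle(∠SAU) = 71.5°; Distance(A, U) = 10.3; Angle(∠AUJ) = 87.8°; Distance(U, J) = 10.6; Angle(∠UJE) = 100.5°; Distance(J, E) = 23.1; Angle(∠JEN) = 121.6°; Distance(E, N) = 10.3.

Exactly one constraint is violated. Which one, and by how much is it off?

Distance(E, N) = 10.3 — off by 7.00.

T = (0.00, 0.00) ✓; TL at 42.50° ✓; |TL| = 12.60 ✓; ∠(TL, LS) = 90.00° ✓; |LS| = 20.70 ✓; ∠LSA = 51.80° ✓; |SA| = 17.50 ✓; ∠SAU = 71.50° ✓; |AU| = 10.30 ✓; ∠AUJ = 87.80° ✓; |UJ| = 10.60 ✓; ∠UJE = 100.5° ✓; |JE| = 23.10 ✓; ∠JEN = 121.6° ✓; |EN| = 17.30 ✗.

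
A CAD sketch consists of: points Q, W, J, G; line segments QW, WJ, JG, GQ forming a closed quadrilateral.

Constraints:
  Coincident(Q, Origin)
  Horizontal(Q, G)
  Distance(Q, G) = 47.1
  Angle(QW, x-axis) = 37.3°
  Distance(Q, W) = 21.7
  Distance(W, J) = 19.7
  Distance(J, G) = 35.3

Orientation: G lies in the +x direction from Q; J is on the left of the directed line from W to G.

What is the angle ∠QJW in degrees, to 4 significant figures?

10.34°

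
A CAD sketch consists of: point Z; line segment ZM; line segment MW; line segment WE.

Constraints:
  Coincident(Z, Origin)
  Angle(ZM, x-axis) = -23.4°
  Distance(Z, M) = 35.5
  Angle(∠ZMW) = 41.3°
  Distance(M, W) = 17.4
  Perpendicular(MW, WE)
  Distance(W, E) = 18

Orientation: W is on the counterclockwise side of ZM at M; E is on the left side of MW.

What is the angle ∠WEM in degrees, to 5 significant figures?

44.029°

Z is at the origin; ZM runs at -23.4° with length 35.5, so M = 35.5·(cos -23.4°, sin -23.4°) = (32.580, -14.099). ∠ZMW = 41.3°, so MW runs at -23.4° + (180° − 41.3°) = 115.30° from the x-axis; with |MW| = 17.4, W = M + 17.4·(cos 115.30°, sin 115.30°) = (25.144, 1.6323). MW ⟂ WE; with |WE| = 18.0 on the left of MW, E = W + 18.0·(-0.90408, -0.42736) = (8.8708, -6.0602). Then cos ∠WEM = EW·EM / (|EW||EM|), giving 44.029°.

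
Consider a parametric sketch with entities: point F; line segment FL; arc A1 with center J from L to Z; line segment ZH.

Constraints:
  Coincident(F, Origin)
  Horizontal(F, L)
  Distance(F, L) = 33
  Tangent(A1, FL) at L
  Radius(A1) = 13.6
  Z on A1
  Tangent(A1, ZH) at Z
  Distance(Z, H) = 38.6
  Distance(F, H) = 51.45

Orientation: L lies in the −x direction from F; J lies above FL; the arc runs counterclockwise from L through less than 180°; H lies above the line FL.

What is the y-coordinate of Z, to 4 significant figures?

11.49

F is at the origin; F and L share the same y with |FL| = 33.0 and L on the −x side, so L = (-33.00, 0.000). Since A1 is tangent to FL there, JL ⟂ FL, so J = L + (0, 13.6) = (-33.00, 13.60). Since JZ ⟂ ZH (tangency), |JH| = √(13.6² + 38.6²) = 40.93 regardless of where Z sits on A1. So H lies on both circle(F, 51.45) and circle(J, 40.93); the above-FL intersection is H = (-13.58, 49.63). Z is the foot of the tangent from H: Z = (-19.56, 11.49).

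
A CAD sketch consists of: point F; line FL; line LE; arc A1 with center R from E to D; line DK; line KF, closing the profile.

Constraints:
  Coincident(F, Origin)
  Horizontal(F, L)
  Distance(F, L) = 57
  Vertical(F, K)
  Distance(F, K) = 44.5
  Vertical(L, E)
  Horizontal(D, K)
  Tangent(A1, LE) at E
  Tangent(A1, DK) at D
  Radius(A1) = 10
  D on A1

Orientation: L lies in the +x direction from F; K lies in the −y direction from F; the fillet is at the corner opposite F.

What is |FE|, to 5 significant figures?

66.628

The virtual corner opposite F is at (57.000, -44.500). A1 meets LE tangentially, so RE is at right angles to LE and tangency of A1 to DK means the radius RD is perpendicular to DK, with radius 10.0, so the center R sits 10.0 in from both sides at R = (47.000, -34.500). That places the tangent points at E = (57.000, -34.500) on LE and D = (47.000, -44.500) on DK. Then |FE| = |E − F| = 66.628.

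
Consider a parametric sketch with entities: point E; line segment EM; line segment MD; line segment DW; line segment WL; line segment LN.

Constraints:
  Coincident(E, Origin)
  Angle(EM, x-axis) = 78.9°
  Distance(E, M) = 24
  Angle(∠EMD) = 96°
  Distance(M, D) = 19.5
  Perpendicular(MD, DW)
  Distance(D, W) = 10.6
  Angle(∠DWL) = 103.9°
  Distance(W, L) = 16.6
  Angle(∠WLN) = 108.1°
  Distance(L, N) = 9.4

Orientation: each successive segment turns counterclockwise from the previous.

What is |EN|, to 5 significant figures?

17.277

E is at the origin; EM runs at 78.9° with length 24.0, so M = (4.6205, 23.551). ∠EMD = 96.0° gives MD at 162.90° from the x-axis; with |MD| = 19.5, D = (-14.017, 29.285). MD ⟂ DW, so DW runs at -107.10°; with |DW| = 10.6, W = (-17.134, 19.153). ∠DWL = 103.9° gives WL at -31.000° from the x-axis; with |WL| = 16.6, L = (-2.9053, 10.604). ∠WLN = 108.1° gives LN at 40.900° from the x-axis; with |LN| = 9.4, N = (4.1997, 16.758). Then |EN| = |N − E| = 17.277.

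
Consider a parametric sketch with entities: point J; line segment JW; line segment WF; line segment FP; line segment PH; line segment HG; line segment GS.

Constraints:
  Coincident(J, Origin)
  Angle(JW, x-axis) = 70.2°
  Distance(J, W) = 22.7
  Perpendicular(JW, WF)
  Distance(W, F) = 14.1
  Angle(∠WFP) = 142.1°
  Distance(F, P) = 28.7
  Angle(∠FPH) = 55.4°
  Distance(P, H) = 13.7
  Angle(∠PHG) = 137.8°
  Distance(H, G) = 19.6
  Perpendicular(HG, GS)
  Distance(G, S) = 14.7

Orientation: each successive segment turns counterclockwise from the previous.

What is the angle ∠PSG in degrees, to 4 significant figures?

79.53°

∠PHG = 137.8° gives HG at 4.900° from the x-axis; with |HG| = 19.6, G = (-2.431, 10.59). The perpendicularity gives GS at right angles to HG, so GS runs at 94.90°; with |GS| = 14.7, S = (-3.686, 25.24). Then cos ∠PSG = SP·SG / (|SP||SG|), giving 79.53°.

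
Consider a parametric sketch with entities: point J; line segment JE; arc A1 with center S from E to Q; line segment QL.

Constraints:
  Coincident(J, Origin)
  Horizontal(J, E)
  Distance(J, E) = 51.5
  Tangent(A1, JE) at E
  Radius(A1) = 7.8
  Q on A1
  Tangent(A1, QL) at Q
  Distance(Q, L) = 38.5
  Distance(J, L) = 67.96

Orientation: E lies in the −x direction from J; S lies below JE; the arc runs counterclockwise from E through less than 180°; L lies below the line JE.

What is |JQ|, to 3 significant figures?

59.8

Checks: |SQ| = 7.800 ✓; ∠(SQ, QL) = 90.00° ✓; |QL| = 38.50 ✓; |JL| = 67.96 ✓.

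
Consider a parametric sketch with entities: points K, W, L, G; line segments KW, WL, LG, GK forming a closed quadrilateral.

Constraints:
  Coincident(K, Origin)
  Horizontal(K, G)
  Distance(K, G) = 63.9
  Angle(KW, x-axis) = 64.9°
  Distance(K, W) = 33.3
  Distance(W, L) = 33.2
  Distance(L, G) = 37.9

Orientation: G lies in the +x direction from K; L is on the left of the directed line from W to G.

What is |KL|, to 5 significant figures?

58.080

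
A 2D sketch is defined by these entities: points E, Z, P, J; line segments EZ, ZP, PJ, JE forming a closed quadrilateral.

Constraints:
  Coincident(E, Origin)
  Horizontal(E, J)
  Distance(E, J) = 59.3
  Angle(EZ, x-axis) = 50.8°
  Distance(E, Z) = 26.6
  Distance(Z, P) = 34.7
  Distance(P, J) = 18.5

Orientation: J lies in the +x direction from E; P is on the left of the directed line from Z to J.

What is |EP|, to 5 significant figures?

53.930

Checks: |ZP| = 34.70 ✓; |PJ| = 18.50 ✓.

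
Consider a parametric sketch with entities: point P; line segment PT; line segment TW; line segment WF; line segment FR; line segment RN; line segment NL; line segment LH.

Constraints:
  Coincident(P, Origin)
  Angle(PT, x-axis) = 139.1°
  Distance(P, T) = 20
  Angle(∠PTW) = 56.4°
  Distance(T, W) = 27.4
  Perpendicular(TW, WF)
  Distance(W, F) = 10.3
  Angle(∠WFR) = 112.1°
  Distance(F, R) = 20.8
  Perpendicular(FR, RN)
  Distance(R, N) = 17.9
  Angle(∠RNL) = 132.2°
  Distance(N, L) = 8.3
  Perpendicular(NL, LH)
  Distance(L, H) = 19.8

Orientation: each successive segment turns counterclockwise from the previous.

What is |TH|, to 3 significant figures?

23.0

∠RNL = 132.2° gives NL at -162° from the x-axis; with |NL| = 8.3, L = (-21.6, 8.90). NL is perpendicular to LH, so LH runs at -71.6°; with |LH| = 19.8, H = (-15.4, -9.89). Then |TH| = |H − T| = 23.0.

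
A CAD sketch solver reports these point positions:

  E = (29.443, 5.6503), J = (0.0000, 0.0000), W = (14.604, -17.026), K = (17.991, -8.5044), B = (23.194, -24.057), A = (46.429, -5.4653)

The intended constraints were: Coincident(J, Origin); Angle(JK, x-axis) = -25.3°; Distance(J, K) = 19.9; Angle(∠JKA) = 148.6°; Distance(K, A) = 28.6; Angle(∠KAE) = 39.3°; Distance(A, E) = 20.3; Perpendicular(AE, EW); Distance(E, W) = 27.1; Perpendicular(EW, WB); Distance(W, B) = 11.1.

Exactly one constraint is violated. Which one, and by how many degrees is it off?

Perpendicular(EW, WB) — off by 6.10°.

J = (0.00, 0.00) ✓; JK at -25.30° ✓; |JK| = 19.90 ✓; ∠JKA = 148.6° ✓; |KA| = 28.60 ✓; ∠KAE = 39.30° ✓; |AE| = 20.30 ✓; ∠(AE, EW) = 90.00° ✓; |EW| = 27.10 ✓; ∠(EW, WB) = 83.90° ✗; |WB| = 11.10 ✓.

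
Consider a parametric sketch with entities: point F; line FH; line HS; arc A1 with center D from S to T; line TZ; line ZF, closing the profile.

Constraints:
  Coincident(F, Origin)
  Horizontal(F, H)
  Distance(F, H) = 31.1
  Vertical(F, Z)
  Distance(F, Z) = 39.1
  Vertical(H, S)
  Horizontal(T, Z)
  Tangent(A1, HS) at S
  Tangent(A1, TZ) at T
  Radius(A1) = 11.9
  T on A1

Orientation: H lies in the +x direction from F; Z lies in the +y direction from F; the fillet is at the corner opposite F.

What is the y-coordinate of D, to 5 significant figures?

27.200

F is at the origin; F and H share the same y with |FH| = 31.1 and H on the +x side, so H = (31.100, 0.0000). FZ is vertical with |FZ| = 39.1 and Z on the +y side, so Z = (0.0000, 39.100). The virtual corner opposite F is at (31.100, 39.100). A1 meets HS tangentially, so DS is at right angles to HS and since A1 is tangent to TZ there, DT ⟂ TZ, with radius 11.9, so the center D sits 11.9 in from both sides at D = (19.200, 27.200). So D.y = 27.200.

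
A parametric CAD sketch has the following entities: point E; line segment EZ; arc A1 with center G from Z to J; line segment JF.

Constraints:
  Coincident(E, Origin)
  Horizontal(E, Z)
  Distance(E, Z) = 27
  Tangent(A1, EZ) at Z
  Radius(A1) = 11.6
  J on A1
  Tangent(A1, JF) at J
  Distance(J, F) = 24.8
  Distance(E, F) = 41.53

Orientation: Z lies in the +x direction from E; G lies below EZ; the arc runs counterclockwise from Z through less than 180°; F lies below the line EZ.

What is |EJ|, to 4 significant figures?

20.05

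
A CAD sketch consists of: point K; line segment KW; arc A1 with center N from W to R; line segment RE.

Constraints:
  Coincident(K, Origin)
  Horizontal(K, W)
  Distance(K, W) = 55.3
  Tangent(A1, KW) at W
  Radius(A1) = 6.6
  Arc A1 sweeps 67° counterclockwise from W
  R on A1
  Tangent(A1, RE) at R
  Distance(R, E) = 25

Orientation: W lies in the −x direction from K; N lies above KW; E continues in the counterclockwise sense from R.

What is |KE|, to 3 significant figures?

47.8

K is at the origin; K and W share the same y with |KW| = 55.3 and W on the −x side, so W = (-55.3, 0.00). A1 meets KW tangentially, so NW is at right angles to KW, so N = W + (0, 6.6) = (-55.3, 6.60). On A1, W sits at bearing -90° from N; a 67° counterclockwise sweep puts R at bearing -23°, so R = N + 6.6·(cos -23°, sin -23°) = (-49.2, 4.02). The tangent condition forces NR to be normal to RE, so RE runs along (−sin -23°, cos -23°); with |RE| = 25.0, E = (-39.5, 27.0). Then |KE| = |E − K| = 47.8.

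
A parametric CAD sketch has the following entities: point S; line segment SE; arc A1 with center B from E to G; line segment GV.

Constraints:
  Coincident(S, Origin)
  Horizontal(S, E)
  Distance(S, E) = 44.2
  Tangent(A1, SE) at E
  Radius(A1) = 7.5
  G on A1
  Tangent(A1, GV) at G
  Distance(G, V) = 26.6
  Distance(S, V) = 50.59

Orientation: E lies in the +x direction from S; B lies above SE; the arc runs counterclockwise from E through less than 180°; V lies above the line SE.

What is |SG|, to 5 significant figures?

51.915

S is at the origin; SE is horizontal with |SE| = 44.2 and E on the +x side, so E = (44.200, 0.0000). Since A1 is tangent to SE there, BE ⟂ SE, so B = E + (0, 7.5) = (44.200, 7.5000). Since BG ⟂ GV (tangency), |BV| = √(7.5² + 26.6²) = 27.637 regardless of where G sits on A1. So V lies on both circle(S, 50.59) and circle(B, 27.637); the above-SE intersection is V = (37.237, 34.246). G is the foot of the tangent from V: G = (50.673, 11.288).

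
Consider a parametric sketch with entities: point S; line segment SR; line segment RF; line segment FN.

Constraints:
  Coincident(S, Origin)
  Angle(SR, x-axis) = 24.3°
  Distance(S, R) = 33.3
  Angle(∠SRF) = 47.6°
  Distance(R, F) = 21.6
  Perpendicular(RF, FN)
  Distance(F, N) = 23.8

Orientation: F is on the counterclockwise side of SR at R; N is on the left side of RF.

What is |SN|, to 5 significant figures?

1.1639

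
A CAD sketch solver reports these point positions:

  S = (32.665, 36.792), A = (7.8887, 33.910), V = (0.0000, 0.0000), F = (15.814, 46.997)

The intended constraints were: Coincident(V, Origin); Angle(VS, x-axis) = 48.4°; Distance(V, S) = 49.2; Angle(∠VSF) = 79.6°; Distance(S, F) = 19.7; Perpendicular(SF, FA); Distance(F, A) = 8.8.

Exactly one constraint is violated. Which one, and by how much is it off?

Distance(F, A) = 8.8 — off by 6.50.

V = (0.00, 0.00) ✓; VS at 48.40° ✓; |VS| = 49.20 ✓; ∠VSF = 79.60° ✓; |SF| = 19.70 ✓; ∠(SF, FA) = 90.00° ✓; |FA| = 15.30 ✗.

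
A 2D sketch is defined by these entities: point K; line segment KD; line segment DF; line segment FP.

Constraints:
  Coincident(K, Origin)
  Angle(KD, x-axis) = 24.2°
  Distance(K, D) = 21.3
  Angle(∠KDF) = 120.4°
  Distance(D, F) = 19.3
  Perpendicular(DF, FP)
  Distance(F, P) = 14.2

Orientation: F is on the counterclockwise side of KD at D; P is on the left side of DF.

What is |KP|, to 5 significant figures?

30.366

∠KDF = 120.4°, so DF runs at 24.2° + (180° − 120.4°) = 83.800° from the x-axis; with |DF| = 19.3, F = D + 19.3·(cos 83.800°, sin 83.800°) = (21.513, 27.918). DF ⟂ FP; with |FP| = 14.2 on the left of DF, P = F + 14.2·(-0.99415, 0.10800) = (7.3956, 29.452). Then |KP| = |P − K| = 30.366.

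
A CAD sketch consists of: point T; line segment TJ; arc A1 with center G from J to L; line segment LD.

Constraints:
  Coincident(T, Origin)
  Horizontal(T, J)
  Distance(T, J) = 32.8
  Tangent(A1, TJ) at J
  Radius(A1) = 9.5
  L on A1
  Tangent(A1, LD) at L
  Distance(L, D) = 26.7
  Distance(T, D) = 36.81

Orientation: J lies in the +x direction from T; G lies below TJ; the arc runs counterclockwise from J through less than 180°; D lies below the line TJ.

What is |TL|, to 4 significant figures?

24.65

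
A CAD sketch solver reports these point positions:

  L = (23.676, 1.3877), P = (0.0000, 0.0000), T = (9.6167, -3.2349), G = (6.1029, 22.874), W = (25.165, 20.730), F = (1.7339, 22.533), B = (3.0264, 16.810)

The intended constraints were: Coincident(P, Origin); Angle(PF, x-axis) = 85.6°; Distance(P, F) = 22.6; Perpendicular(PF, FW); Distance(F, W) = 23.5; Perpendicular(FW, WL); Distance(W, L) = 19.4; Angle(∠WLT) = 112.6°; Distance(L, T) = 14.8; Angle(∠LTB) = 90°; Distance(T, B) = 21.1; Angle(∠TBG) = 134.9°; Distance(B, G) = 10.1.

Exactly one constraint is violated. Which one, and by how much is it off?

Distance(B, G) = 10.1 — off by 3.30.

P = (0.00, 0.00) ✓; PF at 85.60° ✓; |PF| = 22.60 ✓; ∠(PF, FW) = 90.00° ✓; |FW| = 23.50 ✓; ∠(FW, WL) = 90.00° ✓; |WL| = 19.40 ✓; ∠WLT = 112.6° ✓; |LT| = 14.80 ✓; ∠LTB = 90.00° ✓; |TB| = 21.10 ✓; ∠TBG = 134.9° ✓; |BG| = 6.800 ✗.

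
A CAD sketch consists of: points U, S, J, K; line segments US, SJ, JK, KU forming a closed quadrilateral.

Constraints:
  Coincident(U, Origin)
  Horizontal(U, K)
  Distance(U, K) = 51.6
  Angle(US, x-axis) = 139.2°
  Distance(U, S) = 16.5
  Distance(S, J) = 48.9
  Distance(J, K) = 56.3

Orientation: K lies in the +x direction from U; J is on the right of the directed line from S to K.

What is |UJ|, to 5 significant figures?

34.816

Checks: |SJ| = 48.90 ✓; |JK| = 56.30 ✓.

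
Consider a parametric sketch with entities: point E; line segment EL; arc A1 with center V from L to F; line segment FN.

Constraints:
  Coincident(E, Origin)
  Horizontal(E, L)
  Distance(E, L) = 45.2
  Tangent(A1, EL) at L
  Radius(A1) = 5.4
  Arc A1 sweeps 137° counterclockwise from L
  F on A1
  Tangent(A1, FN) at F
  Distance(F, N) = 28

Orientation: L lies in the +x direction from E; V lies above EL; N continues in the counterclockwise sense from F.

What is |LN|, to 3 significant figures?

33.0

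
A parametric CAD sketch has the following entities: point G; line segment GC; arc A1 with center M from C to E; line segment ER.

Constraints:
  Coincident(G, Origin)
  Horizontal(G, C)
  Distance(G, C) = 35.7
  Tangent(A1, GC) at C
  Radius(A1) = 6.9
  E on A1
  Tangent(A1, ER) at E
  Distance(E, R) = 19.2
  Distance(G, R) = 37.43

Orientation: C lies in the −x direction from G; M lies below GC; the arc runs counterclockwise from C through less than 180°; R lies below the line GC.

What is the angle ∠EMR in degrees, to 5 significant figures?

70.233°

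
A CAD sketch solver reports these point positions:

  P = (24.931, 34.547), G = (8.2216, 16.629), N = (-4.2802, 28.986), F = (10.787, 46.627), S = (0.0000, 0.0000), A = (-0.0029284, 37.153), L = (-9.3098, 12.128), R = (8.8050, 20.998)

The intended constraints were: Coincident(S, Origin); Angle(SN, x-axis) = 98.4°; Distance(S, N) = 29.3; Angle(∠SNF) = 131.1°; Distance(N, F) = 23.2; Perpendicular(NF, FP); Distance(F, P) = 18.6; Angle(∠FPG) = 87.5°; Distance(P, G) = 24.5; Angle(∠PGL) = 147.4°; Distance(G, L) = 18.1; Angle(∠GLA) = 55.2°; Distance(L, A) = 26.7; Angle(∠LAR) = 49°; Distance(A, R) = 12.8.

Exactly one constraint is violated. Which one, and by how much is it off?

Distance(A, R) = 12.8 — off by 5.60.

S = (0.00, 0.00) ✓; SN at 98.40° ✓; |SN| = 29.30 ✓; ∠SNF = 131.1° ✓; |NF| = 23.20 ✓; ∠(NF, FP) = 90.00° ✓; |FP| = 18.60 ✓; ∠FPG = 87.50° ✓; |PG| = 24.50 ✓; ∠PGL = 147.4° ✓; |GL| = 18.10 ✓; ∠GLA = 55.20° ✓; |LA| = 26.70 ✓; ∠LAR = 49.00° ✓; |AR| = 18.40 ✗.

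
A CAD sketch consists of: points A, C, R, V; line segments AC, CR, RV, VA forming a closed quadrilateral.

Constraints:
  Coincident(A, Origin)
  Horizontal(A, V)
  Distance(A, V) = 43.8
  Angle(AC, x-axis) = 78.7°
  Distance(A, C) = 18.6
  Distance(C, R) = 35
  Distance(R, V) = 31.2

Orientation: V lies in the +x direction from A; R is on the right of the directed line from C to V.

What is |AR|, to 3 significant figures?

21.7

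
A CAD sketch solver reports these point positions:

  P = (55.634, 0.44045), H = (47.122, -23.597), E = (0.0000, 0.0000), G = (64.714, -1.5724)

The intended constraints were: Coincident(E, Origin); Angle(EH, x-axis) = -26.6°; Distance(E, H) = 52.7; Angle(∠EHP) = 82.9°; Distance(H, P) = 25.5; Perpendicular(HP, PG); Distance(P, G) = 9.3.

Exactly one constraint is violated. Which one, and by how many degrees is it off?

Perpendicular(HP, PG) — off by 7.00°.

E = (0.00, 0.00) ✓; EH at -26.60° ✓; |EH| = 52.70 ✓; ∠EHP = 82.90° ✓; |HP| = 25.50 ✓; ∠(HP, PG) = 83.00° ✗; |PG| = 9.300 ✓.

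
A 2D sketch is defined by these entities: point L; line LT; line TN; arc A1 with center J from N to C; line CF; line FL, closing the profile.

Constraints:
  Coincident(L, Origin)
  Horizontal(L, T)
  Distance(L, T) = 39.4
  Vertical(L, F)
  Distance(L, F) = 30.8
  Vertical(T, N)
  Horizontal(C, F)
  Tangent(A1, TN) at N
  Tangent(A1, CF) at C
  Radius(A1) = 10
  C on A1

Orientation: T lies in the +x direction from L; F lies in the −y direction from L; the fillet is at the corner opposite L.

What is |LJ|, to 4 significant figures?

36.01

LF is vertical with |LF| = 30.8 and F on the −y side, so F = (0.000, -30.80). The virtual corner opposite L is at (39.40, -30.80). Since A1 is tangent to TN there, JN ⟂ TN and since A1 is tangent to CF there, JC ⟂ CF, with radius 10.0, so the center J sits 10.0 in from both sides at J = (29.40, -20.80). Then |LJ| = |J − L| = 36.01.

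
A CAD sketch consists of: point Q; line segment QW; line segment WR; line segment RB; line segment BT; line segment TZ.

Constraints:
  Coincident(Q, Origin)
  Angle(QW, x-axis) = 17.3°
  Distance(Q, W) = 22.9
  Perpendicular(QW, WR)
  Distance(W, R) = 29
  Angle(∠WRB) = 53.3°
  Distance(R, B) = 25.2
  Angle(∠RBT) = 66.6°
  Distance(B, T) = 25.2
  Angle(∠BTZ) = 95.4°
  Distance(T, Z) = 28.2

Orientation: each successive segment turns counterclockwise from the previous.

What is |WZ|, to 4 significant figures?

30.28

Q is at the origin; QW runs at 17.3° with length 22.9, so W = (21.86, 6.810). QW ⟂ WR, so WR runs at 107.3°; with |WR| = 29.0, R = (13.24, 34.50). ∠WRB = 53.3° gives RB at -126.0° from the x-axis; with |RB| = 25.2, B = (-1.572, 14.11). ∠RBT = 66.6° gives BT at -12.60° from the x-axis; with |BT| = 25.2, T = (23.02, 8.614). ∠BTZ = 95.4° gives TZ at 72.00° from the x-axis; with |TZ| = 28.2, Z = (31.74, 35.43). Then |WZ| = |Z − W| = 30.28.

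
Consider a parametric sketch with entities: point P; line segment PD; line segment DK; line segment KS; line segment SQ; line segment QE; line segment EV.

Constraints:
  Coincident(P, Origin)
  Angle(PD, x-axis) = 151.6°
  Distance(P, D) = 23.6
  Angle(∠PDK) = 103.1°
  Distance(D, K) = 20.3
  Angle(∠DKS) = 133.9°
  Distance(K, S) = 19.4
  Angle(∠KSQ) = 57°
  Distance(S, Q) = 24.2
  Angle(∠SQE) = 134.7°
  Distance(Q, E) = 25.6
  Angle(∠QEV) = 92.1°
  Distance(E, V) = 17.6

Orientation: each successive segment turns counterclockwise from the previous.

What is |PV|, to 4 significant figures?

33.96

P is at the origin; PD runs at 151.6° with length 23.6, so D = (-20.76, 11.22). ∠PDK = 103.1° gives DK at -131.5° from the x-axis; with |DK| = 20.3, K = (-34.21, -3.979). ∠DKS = 133.9° gives KS at -85.40° from the x-axis; with |KS| = 19.4, S = (-32.66, -23.32). ∠KSQ = 57.0° gives SQ at 37.60° from the x-axis; with |SQ| = 24.2, Q = (-13.48, -8.551). ∠SQE = 134.7° gives QE at 82.90° from the x-axis; with |QE| = 25.6, E = (-10.32, 16.85). ∠QEV = 92.1° gives EV at 170.8° from the x-axis; with |EV| = 17.6, V = (-27.69, 19.67). Then |PV| = |V − P| = 33.96.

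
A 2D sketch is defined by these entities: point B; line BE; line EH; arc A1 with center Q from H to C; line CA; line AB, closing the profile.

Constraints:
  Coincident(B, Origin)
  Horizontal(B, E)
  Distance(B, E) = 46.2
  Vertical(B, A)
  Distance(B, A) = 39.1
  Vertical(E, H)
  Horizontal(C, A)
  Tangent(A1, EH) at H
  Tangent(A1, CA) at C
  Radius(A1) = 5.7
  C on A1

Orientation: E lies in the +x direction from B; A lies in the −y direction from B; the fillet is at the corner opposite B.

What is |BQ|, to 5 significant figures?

52.496

B is at the origin; BE is horizontal with |BE| = 46.2 and E on the +x side, so E = (46.200, 0.0000). BA is vertical with |BA| = 39.1 and A on the −y side, so A = (0.0000, -39.100). The virtual corner opposite B is at (46.200, -39.100). Tangency of A1 to EH means the radius QH is perpendicular to EH and tangency of A1 to CA means the radius QC is perpendicular to CA, with radius 5.7, so the center Q sits 5.7 in from both sides at Q = (40.500, -33.400). Then |BQ| = |Q − B| = 52.496.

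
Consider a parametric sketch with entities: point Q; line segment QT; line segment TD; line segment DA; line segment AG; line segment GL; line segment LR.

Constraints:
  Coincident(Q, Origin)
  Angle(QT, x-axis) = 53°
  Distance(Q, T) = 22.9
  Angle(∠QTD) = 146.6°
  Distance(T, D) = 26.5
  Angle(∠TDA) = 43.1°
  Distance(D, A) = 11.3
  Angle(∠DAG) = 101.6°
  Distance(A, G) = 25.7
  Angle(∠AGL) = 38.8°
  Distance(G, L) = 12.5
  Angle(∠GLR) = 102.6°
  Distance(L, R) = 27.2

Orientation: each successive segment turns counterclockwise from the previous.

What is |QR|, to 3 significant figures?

36.8

Q is at the origin; QT runs at 53.0° with length 22.9, so T = (13.8, 18.3). ∠QTD = 146.6° gives TD at 86.4° from the x-axis; with |TD| = 26.5, D = (15.4, 44.7). ∠TDA = 43.1° gives DA at -137° from the x-axis; with |DA| = 11.3, A = (7.22, 37.0). ∠DAG = 101.6° gives AG at -58.3° from the x-axis; with |AG| = 25.7, G = (20.7, 15.1). ∠AGL = 38.8° gives GL at 82.9° from the x-axis; with |GL| = 12.5, L = (22.3, 27.5). ∠GLR = 102.6° gives LR at 160° from the x-axis; with |LR| = 27.2, R = (-3.34, 36.7). Then |QR| = |R − Q| = 36.8.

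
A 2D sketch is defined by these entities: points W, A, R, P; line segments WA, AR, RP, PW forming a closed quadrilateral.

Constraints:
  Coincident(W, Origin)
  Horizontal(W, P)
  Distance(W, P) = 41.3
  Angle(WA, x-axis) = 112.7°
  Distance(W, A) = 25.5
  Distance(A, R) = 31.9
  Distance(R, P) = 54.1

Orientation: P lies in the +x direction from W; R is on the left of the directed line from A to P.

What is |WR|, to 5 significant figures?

47.739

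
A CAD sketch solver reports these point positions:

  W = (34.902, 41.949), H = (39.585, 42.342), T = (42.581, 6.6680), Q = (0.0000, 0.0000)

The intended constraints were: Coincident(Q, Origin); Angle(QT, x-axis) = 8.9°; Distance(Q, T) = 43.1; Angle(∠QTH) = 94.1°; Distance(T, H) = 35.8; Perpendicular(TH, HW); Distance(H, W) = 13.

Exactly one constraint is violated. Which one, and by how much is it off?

Distance(H, W) = 13 — off by 8.30.

Q = (0.00, 0.00) ✓; QT at 8.900° ✓; |QT| = 43.10 ✓; ∠QTH = 94.10° ✓; |TH| = 35.80 ✓; ∠(TH, HW) = 90.00° ✓; |HW| = 4.699 ✗.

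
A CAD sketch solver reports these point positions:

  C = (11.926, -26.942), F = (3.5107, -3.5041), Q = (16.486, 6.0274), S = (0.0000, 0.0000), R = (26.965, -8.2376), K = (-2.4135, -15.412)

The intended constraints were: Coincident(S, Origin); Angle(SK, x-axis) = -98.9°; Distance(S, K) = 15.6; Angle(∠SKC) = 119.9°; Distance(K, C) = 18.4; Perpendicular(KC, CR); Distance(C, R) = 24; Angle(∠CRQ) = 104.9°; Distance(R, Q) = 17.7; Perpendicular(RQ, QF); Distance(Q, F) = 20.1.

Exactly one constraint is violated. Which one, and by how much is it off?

Distance(Q, F) = 20.1 — off by 4.00.

S = (0.00, 0.00) ✓; SK at -98.90° ✓; |SK| = 15.60 ✓; ∠SKC = 119.9° ✓; |KC| = 18.40 ✓; ∠(KC, CR) = 90.00° ✓; |CR| = 24.00 ✓; ∠CRQ = 104.9° ✓; |RQ| = 17.70 ✓; ∠(RQ, QF) = 90.00° ✓; |QF| = 16.10 ✗.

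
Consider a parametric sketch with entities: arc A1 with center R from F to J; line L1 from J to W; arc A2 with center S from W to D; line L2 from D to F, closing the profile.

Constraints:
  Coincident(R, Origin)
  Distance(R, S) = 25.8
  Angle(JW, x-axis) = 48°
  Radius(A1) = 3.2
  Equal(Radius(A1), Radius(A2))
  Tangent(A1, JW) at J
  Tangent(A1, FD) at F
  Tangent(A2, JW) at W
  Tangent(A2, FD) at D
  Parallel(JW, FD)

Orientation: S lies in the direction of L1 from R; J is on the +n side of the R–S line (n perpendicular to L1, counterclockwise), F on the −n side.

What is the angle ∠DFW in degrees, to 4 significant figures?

13.93°

Tangency of A1 to both parallel lines with radius 3.2 puts J and F at R ± 3.2·n: J = (-2.378, 2.141), F = (2.378, -2.141). Equal radii place W and D the same way about S: W = S + 3.2·n = (14.89, 21.31), D = S − 3.2·n = (19.64, 17.03). Then cos ∠DFW = FD·FW / (|FD||FW|), giving 13.93°.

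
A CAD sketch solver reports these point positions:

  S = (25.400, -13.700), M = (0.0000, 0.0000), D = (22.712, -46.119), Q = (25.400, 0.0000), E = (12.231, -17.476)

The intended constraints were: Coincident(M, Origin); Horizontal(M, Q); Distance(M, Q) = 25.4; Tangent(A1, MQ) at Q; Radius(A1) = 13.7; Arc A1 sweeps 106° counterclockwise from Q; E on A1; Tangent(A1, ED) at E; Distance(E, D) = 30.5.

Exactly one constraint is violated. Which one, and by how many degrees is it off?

Tangent(A1, ED) at E — off by 4.10°.

M = (0.00, 0.00) ✓; M.y = 0.00, Q.y = 0.00 ✓; |MQ| = 25.40 ✓; ∠(SQ, QM) = 90.00° ✓; |SQ| = 13.70 ✓; bearing(S→E) − bearing(S→Q) = 106.0° ✓; |SE| = 13.70 ✓; ∠(SE, ED) = 85.90° ✗; |ED| = 30.50 ✓.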